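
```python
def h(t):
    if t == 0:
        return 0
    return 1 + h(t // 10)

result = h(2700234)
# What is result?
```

Count of digits of 2700234: 7

Answer: 7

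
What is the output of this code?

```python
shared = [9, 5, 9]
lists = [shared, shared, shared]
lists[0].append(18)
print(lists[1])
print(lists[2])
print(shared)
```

Key concept: list of same reference.
Step by step:
`shared = [9, 5, 9]` → shared = [9, 5, 9]
`lists = [shared, shared, shared]` → lists = [[9, 5, 9], [9, 5, 9], [9, 5, 9]]
`lists[0].append(18)` → shared = [9, 5, 9, 18]; lists = [[9, 5, 9, 18], [9, 5, 9, 18], [9, 5, 9, 18]]
`print(lists[1])` → prints [9, 5, 9, 18]
`print(lists[2])` → prints [9, 5, 9, 18]
`print(shared)` → prints [9, 5, 9, 18]

Answer:
[9, 5, 9, 18]
[9, 5, 9, 18]
[9, 5, 9, 18]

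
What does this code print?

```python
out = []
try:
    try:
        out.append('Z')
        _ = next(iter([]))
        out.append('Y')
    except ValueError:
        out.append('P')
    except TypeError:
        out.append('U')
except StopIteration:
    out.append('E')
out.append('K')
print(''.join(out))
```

Execution trace: 'Z' (try body) → 'E' (outer except StopIteration) → 'K' (after the try/except). Output: ZEK

Answer: ZEK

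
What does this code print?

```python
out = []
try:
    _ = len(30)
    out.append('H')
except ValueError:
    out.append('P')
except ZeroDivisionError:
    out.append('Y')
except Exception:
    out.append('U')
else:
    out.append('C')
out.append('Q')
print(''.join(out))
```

Execution trace: 'U' (except Exception) → 'Q' (after the try/except). Output: UQ

Answer: UQ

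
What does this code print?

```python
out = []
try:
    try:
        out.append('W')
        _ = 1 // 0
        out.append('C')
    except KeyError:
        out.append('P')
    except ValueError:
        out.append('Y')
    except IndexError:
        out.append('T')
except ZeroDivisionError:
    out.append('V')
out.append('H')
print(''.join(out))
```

Execution trace: 'W' (try body) → 'V' (outer except ZeroDivisionError) → 'H' (after the try/except). Output: WVH

Answer: WVH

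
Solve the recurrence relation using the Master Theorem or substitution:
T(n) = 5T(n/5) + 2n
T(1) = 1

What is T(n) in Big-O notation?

By Master Theorem: a=5, b=5, f(n)=2n. Since log_5(5) = 1 and f(n) = Θ(n^1), Case 2 applies. T(n) = O(n log n).

Answer: O(n log n)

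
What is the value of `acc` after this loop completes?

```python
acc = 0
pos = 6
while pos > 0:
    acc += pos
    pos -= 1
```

Sum 6 down to 1
`acc` takes the values: 0 → 6 → 11 → 15 → 18 → 20 → 21

Answer: 21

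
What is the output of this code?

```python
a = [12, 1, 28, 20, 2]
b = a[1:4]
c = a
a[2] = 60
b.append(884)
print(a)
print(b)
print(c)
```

Key concept: slice vs alias.
Step by step:
`a = [12, 1, 28, 20, 2]` → a = [12, 1, 28, 20, 2]
`b = a[1:4]` → b = [1, 28, 20]
`c = a` → c = [12, 1, 28, 20, 2] (same object as a)
`a[2] = 60` → a = [12, 1, 60, 20, 2] (same object as c); c = [12, 1, 60, 20, 2] (same object as a)
`b.append(884)` → b = [1, 28, 20, 884]
`print(a)` → prints [12, 1, 60, 20, 2]
`print(b)` → prints [1, 28, 20, 884]
`print(c)` → prints [12, 1, 60, 20, 2]

Answer:
[12, 1, 60, 20, 2]
[1, 28, 20, 884]
[12, 1, 60, 20, 2]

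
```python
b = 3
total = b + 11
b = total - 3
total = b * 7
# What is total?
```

Trace:
`b = 3` → b = 3
`total = b + 11` → total = 14
`b = total - 3` → b = 11
`total = b * 7` → total = 77
So total = 77

Answer: 77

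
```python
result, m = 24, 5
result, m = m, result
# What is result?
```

Trace:
`result, m = 24, 5` → result = 24; m = 5
`result, m = m, result` → result = 5; m = 24
So result = 5

Answer: 5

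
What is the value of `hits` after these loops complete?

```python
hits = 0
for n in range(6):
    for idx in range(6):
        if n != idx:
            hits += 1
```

6² - 6 (exclude diagonal)
`hits` takes the values: 0 → 1 → 2 → 3 → 4 → 5 → 6 → 7 → 8 → 9 → 10 → 11 → 12 → 13 → 14 → 15 → 16 → 17 → 18 → 19 → 20 → 21 → 22 → 23 → 24 → 25 → 26 → 27 → 28 → 29 → 30

Answer: 30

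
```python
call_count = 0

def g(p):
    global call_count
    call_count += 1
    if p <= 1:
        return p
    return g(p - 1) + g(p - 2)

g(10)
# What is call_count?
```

Calls(p) = 1 + Calls(p-1) + Calls(p-2); Calls(0)=Calls(1)=1. For p=10 this gives 177.

Answer: 177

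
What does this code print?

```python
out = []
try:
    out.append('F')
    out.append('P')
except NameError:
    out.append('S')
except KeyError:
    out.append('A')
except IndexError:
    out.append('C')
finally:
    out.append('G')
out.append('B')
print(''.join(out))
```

Execution trace: 'F' (try body) → 'P' (try body, no exception) → 'G' (finally) → 'B' (after the try/except). Output: FPGB

Answer: FPGB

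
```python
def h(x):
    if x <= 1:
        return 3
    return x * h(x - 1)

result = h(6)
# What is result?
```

h(6) = 6 * 5 * 4 * 3 * 2 * 3 = 2160

Answer: 2160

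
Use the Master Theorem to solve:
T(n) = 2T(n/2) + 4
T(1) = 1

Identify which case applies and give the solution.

a=2, b=2, f(n)=4. log_2(2) = 1. Since c=0 < 1, Case 1 applies: T(n) = Θ(n^log_b(a)) = O(n).

Answer: O(n) - Case 1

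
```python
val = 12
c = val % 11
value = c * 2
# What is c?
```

Trace:
`val = 12` → val = 12
`c = val % 11` → c = 1
`value = c * 2` → value = 2
So c = 1

Answer: 1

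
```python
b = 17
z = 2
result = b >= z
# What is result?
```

Trace:
`b = 17` → b = 17
`z = 2` → z = 2
`result = b >= z` → result = True
So result = True

Answer: True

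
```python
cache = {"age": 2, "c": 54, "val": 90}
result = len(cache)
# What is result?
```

Trace:
`cache = {"age": 2, "c": 54, "val": 90}` → cache = {'age': 2, 'c': 54, 'val': 90}
`result = len(cache)` → result = 3
So result = 3

Answer: 3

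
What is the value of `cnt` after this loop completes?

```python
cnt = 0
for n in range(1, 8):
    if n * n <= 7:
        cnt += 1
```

Count numbers where n² ≤ 7
`cnt` takes the values: 0 → 1 → 2

Answer: 2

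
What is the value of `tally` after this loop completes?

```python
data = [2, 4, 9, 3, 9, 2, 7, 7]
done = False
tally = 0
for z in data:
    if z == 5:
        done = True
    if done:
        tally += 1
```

Count elements after first 5 in [2, 4, 9, 3, 9, 2, 7, 7]
`tally` takes the values: 0

Answer: 0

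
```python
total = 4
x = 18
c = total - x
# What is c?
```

Trace:
`total = 4` → total = 4
`x = 18` → x = 18
`c = total - x` → c = -14
So c = -14

Answer: -14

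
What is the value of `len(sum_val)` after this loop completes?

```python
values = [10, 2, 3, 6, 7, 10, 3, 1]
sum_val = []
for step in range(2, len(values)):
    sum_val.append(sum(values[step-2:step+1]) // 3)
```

Number of 3-element averages
`sum_val` takes the values: [] → [5] → [5, 3] → [5, 3, 5] → [5, 3, 5, 7] → [5, 3, 5, 7, 6] → [5, 3, 5, 7, 6, 4]
So `len(sum_val)` = 6

Answer: 6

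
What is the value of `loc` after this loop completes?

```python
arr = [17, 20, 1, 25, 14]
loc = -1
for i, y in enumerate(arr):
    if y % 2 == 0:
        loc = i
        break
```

First even number index in [17, 20, 1, 25, 14]
`loc` takes the values: -1 → 1

Answer: 1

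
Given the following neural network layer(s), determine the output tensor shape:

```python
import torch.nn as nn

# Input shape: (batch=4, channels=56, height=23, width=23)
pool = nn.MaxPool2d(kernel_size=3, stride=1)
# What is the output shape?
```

Input: (4, 56, 23, 23) -> Output: (4, 56, 21, 21)

Answer: (4, 56, 21, 21)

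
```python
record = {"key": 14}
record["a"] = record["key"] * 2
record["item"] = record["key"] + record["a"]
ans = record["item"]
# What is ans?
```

Trace:
`record = {"key": 14}` → record = {'key': 14}
`record["a"] = record["key"] * 2` → record = {'key': 14, 'a': 28}
`record["item"] = record["key"] + record["a"]` → record = {'key': 14, 'a': 28, 'item': 42}
`ans = record["item"]` → ans = 42
So ans = 42

Answer: 42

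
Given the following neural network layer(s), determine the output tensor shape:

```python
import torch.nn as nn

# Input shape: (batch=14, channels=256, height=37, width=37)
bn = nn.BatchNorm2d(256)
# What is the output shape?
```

Input: (14, 256, 37, 37) -> Output: (14, 256, 37, 37)

Answer: (14, 256, 37, 37)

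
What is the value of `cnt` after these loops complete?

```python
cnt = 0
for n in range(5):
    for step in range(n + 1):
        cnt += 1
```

Triangle: 1 + 2 + ... + 5
`cnt` takes the values: 0 → 1 → 2 → 3 → 4 → 5 → 6 → 7 → 8 → 9 → 10 → 11 → 12 → 13 → 14 → 15

Answer: 15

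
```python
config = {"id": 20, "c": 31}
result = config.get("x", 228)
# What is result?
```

Trace:
`config = {"id": 20, "c": 31}` → config = {'id': 20, 'c': 31}
`result = config.get("x", 228)` → result = 228
So result = 228

Answer: 228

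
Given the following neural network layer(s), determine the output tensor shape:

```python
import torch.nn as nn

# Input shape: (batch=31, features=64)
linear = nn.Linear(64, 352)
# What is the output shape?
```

Input: (31, 64) -> Output: (31, 352)

Answer: (31, 352)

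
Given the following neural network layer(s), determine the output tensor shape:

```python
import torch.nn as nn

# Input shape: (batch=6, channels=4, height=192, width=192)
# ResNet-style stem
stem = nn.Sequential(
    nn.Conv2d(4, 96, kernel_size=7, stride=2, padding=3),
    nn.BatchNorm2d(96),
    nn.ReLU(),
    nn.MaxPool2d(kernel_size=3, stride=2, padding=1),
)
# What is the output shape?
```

Input: (6, 4, 192, 192) -> after Conv2d 7x7 stride=2: (6, 96, 96, 96) -> Output: (6, 96, 48, 48)

Answer: (6, 96, 48, 48)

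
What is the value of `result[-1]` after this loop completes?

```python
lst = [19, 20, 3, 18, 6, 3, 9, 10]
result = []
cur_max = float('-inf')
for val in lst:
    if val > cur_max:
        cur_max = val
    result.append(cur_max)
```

Running max ends at 20
`result` takes the values: [] → [19] → [19, 20] → [19, 20, 20] → [19, 20, 20, 20] → [19, 20, 20, 20, 20] → [19, 20, 20, 20, 20, 20] → [19, 20, 20, 20, 20, 20, 20] → [19, 20, 20, 20, 20, 20, 20, 20]
So `result[-1]` = 20

Answer: 20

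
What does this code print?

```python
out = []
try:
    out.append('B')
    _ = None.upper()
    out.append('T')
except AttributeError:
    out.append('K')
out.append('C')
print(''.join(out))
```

Execution trace: 'B' (try body) → 'K' (except AttributeError) → 'C' (after the try/except). Output: BKC

Answer: BKC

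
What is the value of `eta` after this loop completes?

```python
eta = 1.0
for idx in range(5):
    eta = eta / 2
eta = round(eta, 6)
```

Halving LR 5 times: 1 / 2^5
`eta` takes the values: 1.0 → 0.5 → 0.25 → 0.125 → 0.0625 → 0.03125

Answer: 0.03125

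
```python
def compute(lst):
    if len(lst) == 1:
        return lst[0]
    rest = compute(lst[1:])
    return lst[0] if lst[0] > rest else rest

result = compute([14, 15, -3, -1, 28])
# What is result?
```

Recursive max over [14, 15, -3, -1, 28] = 28

Answer: 28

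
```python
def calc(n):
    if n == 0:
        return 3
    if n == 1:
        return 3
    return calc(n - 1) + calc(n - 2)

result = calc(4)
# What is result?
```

Build up from base cases: calc(0)=3, calc(1)=3, calc(2)=6, calc(3)=9, calc(4)=15

Answer: 15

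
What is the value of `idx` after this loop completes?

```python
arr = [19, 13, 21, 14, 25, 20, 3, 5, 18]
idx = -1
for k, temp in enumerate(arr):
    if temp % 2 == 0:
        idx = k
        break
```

First even number index in [19, 13, 21, 14, 25, 20, 3, 5, 18]
`idx` takes the values: -1 → 3

Answer: 3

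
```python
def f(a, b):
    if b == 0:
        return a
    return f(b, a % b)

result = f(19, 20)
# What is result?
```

f(19, 20) -> f(20, 19) -> f(19, 1) -> f(1, 0) -> 1

Answer: 1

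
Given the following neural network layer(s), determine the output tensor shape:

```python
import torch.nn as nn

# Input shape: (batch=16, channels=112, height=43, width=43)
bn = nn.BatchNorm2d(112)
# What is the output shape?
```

Input: (16, 112, 43, 43) -> Output: (16, 112, 43, 43)

Answer: (16, 112, 43, 43)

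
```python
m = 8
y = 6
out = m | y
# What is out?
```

Trace:
`m = 8` → m = 8
`y = 6` → y = 6
`out = m | y` → out = 14
So out = 14

Answer: 14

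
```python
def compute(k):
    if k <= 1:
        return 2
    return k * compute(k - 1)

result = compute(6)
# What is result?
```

compute(6) = 6 * 5 * 4 * 3 * 2 * 2 = 1440

Answer: 1440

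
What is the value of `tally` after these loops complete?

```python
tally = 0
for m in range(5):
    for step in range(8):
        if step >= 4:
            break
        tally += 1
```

Inner breaks at 4, outer runs 5 times
`tally` takes the values: 0 → 1 → 2 → 3 → 4 → 5 → 6 → 7 → 8 → 9 → 10 → 11 → 12 → 13 → 14 → 15 → 16 → 17 → 18 → 19 → 20

Answer: 20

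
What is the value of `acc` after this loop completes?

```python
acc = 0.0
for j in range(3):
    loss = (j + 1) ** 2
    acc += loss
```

Sum of squared losses 1² + 2² + ... + 3²
`acc` takes the values: 0.0 → 1.0 → 5.0 → 14.0

Answer: 14.0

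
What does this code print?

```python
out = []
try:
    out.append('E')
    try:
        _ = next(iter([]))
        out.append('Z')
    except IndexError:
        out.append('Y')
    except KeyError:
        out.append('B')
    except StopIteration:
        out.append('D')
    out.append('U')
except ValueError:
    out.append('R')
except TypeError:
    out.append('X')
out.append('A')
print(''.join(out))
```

Execution trace: 'E' (try body) → 'D' (inner except StopIteration) → 'U' (try body, no exception) → 'A' (after the try/except). Output: EDUA

Answer: EDUA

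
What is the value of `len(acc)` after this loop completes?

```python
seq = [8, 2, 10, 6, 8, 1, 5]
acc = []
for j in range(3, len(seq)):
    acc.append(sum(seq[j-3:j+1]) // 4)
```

Number of 4-element averages
`acc` takes the values: [] → [6] → [6, 6] → [6, 6, 6] → [6, 6, 6, 5]
So `len(acc)` = 4

Answer: 4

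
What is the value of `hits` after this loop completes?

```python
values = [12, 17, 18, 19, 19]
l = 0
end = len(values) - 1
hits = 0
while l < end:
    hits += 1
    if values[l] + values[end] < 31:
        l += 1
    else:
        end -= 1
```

Steps to find pair summing to 31
`hits` takes the values: 0 → 1 → 2 → 3 → 4

Answer: 4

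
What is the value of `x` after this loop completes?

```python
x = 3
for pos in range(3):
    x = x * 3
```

Multiply by 3, 3 times: 3 * 3^3 = 81
`x` takes the values: 3 → 9 → 27 → 81

Answer: 81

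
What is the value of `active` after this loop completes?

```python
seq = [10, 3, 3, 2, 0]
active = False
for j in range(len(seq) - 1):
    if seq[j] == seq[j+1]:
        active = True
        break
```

Check consecutive duplicates in [10, 3, 3, 2, 0]
`active` takes the values: False → True

Answer: True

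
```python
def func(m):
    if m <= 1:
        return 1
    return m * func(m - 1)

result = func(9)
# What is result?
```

func(9) = 9 * 8 * 7 * 6 * 5 * 4 * 3 * 2 * 1 = 362880

Answer: 362880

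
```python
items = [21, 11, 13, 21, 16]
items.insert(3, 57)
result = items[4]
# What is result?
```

Trace:
`items = [21, 11, 13, 21, 16]` → items = [21, 11, 13, 21, 16]
`items.insert(3, 57)` → items = [21, 11, 13, 57, 21, 16]
`result = items[4]` → result = 21
So result = 21

Answer: 21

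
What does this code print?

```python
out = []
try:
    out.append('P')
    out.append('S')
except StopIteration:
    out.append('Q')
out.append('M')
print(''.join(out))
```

Execution trace: 'P' (try body) → 'S' (try body, no exception) → 'M' (after the try/except). Output: PSM

Answer: PSM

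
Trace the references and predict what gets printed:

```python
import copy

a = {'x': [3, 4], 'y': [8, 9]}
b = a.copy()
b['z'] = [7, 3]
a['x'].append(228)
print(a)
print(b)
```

Key concept: shallow copy of dict with mutable values.
Step by step:
`a = {'x': [3, 4], 'y': [8, 9]}` → a = {'x': [3, 4], 'y': [8, 9]}
`b = a.copy()` → b = {'x': [3, 4], 'y': [8, 9]}
`b['z'] = [7, 3]` → b = {'x': [3, 4], 'y': [8, 9], 'z': [7, 3]}
`a['x'].append(228)` → a = {'x': [3, 4, 228], 'y': [8, 9]}; b = {'x': [3, 4, 228], 'y': [8, 9], 'z': [7, 3]}
`print(a)` → prints {'x': [3, 4, 228], 'y': [8, 9]}
`print(b)` → prints {'x': [3, 4, 228], 'y': [8, 9], 'z': [7, 3]}

Answer:
{'x': [3, 4, 228], 'y': [8, 9]}
{'x': [3, 4, 228], 'y': [8, 9], 'z': [7, 3]}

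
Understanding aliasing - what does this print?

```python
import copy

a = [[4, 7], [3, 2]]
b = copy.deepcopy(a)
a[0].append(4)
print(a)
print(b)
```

Key concept: deep copy is fully independent.
Step by step:
`a = [[4, 7], [3, 2]]` → a = [[4, 7], [3, 2]]
`b = copy.deepcopy(a)` → b = [[4, 7], [3, 2]]
`a[0].append(4)` → a = [[4, 7, 4], [3, 2]]
`print(a)` → prints [[4, 7, 4], [3, 2]]
`print(b)` → prints [[4, 7], [3, 2]]

Answer:
[[4, 7, 4], [3, 2]]
[[4, 7], [3, 2]]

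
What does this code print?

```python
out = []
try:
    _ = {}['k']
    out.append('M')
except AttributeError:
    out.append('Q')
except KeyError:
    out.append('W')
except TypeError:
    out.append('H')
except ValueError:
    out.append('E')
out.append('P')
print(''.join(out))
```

Execution trace: 'W' (except KeyError) → 'P' (after the try/except). Output: WP

Answer: WP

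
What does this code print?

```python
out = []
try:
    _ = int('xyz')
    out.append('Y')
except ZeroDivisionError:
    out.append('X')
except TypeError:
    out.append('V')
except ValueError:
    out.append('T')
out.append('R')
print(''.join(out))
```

Execution trace: 'T' (except ValueError) → 'R' (after the try/except). Output: TR

Answer: TR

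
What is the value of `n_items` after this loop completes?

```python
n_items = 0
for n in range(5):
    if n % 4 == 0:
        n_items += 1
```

Count numbers divisible by 4 in range(5)
`n_items` takes the values: 0 → 1 → 2

Answer: 2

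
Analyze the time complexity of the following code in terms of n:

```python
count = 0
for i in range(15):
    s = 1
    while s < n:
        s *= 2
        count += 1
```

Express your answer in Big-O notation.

Each loop level contributes: 1 × log n. Multiplying the contributions gives O(log n).

Answer: O(log n)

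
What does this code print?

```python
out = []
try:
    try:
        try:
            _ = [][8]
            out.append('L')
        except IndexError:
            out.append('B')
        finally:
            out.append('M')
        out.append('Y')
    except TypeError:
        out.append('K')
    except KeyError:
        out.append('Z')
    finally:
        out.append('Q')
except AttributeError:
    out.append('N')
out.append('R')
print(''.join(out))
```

Execution trace: 'B' (inner except IndexError) → 'M' (inner finally) → 'Y' (try body, no exception) → 'Q' (finally) → 'R' (after the try/except). Output: BMYQR

Answer: BMYQR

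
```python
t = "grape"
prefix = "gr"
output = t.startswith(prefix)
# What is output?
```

Trace:
`t = "grape"` → t = 'grape'
`prefix = "gr"` → prefix = 'gr'
`output = t.startswith(prefix)` → output = True
So output = True

Answer: True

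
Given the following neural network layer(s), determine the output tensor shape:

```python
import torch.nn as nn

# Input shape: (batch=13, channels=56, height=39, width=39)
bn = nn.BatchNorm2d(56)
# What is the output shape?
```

Input: (13, 56, 39, 39) -> Output: (13, 56, 39, 39)

Answer: (13, 56, 39, 39)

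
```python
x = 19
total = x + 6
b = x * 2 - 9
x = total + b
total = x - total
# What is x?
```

Trace:
`x = 19` → x = 19
`total = x + 6` → total = 25
`b = x * 2 - 9` → b = 29
`x = total + b` → x = 54
`total = x - total` → total = 29
So x = 54

Answer: 54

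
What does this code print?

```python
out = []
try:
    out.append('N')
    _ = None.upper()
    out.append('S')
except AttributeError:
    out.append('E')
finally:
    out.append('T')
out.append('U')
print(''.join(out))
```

Execution trace: 'N' (try body) → 'E' (except AttributeError) → 'T' (finally) → 'U' (after the try/except). Output: NETU

Answer: NETU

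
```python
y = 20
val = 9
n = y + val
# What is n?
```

Trace:
`y = 20` → y = 20
`val = 9` → val = 9
`n = y + val` → n = 29
So n = 29

Answer: 29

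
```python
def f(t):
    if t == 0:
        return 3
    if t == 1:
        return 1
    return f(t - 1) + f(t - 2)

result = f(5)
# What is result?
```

Build up from base cases: f(0)=3, f(1)=1, f(2)=4, f(3)=5, f(4)=9, f(5)=14

Answer: 14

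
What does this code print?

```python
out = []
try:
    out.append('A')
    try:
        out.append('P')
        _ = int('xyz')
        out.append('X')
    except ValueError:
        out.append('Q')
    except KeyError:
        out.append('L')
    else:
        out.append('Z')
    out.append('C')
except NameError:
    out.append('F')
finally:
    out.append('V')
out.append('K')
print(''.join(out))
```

Execution trace: 'A' (try body) → 'P' (inner try body) → 'Q' (inner except ValueError) → 'C' (try body, no exception) → 'V' (finally) → 'K' (after the try/except). Output: APQCVK

Answer: APQCVK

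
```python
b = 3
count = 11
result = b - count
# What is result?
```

Trace:
`b = 3` → b = 3
`count = 11` → count = 11
`result = b - count` → result = -8
So result = -8

Answer: -8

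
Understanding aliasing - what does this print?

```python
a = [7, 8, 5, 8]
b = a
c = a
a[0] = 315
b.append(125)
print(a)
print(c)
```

Key concept: multiple aliases.
Step by step:
`a = [7, 8, 5, 8]` → a = [7, 8, 5, 8]
`b = a` → b = [7, 8, 5, 8] (same object as a)
`c = a` → c = [7, 8, 5, 8] (same object as a, b)
`a[0] = 315` → a = [315, 8, 5, 8] (same object as b, c); b = [315, 8, 5, 8] (same object as a, c); c = [315, 8, 5, 8] (same object as a, b)
`b.append(125)` → a = [315, 8, 5, 8, 125] (same object as b, c); b = [315, 8, 5, 8, 125] (same object as a, c); c = [315, 8, 5, 8, 125] (same object as a, b)
`print(a)` → prints [315, 8, 5, 8, 125]
`print(c)` → prints [315, 8, 5, 8, 125]

Answer:
[315, 8, 5, 8, 125]
[315, 8, 5, 8, 125]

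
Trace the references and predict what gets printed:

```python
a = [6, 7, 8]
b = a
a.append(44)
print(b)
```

Key concept: basic list aliasing.
Step by step:
`a = [6, 7, 8]` → a = [6, 7, 8]
`b = a` → b = [6, 7, 8] (same object as a)
`a.append(44)` → a = [6, 7, 8, 44] (same object as b); b = [6, 7, 8, 44] (same object as a)
`print(b)` → prints [6, 7, 8, 44]

Answer: [6, 7, 8, 44]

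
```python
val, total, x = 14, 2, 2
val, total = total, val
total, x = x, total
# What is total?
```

Trace:
`val, total, x = 14, 2, 2` → val = 14; total = 2; x = 2
`val, total = total, val` → val = 2; total = 14
`total, x = x, total` → total = 2; x = 14
So total = 2

Answer: 2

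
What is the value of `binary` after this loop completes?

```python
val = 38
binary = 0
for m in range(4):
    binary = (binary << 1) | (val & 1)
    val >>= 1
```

Reverse lowest 4 bits of 38
`binary` takes the values: 0 → 1 → 3 → 6

Answer: 6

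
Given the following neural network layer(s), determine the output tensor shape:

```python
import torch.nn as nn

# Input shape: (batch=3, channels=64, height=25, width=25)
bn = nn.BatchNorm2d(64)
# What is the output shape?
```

Input: (3, 64, 25, 25) -> Output: (3, 64, 25, 25)

Answer: (3, 64, 25, 25)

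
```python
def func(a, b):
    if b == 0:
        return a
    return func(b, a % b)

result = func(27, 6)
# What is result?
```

func(27, 6) -> func(6, 3) -> func(3, 0) -> 3

Answer: 3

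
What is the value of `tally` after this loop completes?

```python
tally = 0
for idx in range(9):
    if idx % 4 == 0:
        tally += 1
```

Count numbers divisible by 4 in range(9)
`tally` takes the values: 0 → 1 → 2 → 3

Answer: 3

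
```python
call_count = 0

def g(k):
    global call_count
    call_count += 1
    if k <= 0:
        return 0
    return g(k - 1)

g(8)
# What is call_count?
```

Linear recursion stepping by 1: 9 calls from k=8 down to ≤0.

Answer: 9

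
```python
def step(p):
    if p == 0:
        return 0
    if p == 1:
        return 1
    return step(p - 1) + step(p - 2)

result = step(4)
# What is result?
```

Build up from base cases: step(0)=0, step(1)=1, step(2)=1, step(3)=2, step(4)=3

Answer: 3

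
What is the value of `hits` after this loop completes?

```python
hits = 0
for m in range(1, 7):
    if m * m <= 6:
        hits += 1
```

Count numbers where m² ≤ 6
`hits` takes the values: 0 → 1 → 2

Answer: 2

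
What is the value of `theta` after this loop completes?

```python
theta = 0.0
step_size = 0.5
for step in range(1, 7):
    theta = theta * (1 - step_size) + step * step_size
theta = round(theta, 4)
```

Moving average with lr=0.5
`theta` takes the values: 0.0 → 0.5 → 1.25 → 2.125 → 3.0625 → 4.03125 → 5.015625 → 5.0156

Answer: 5.0156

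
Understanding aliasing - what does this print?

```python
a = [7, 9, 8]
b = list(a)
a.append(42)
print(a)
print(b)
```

Key concept: list() constructor creates copy.
Step by step:
`a = [7, 9, 8]` → a = [7, 9, 8]
`b = list(a)` → b = [7, 9, 8]
`a.append(42)` → a = [7, 9, 8, 42]
`print(a)` → prints [7, 9, 8, 42]
`print(b)` → prints [7, 9, 8]

Answer:
[7, 9, 8, 42]
[7, 9, 8]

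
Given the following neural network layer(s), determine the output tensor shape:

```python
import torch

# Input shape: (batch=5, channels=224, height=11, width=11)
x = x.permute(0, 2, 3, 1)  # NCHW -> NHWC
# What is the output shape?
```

Input: (5, 224, 11, 11) -> Output: (5, 11, 11, 224)

Answer: (5, 11, 11, 224)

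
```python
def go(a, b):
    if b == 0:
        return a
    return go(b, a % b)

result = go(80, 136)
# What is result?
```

go(80, 136) -> go(136, 80) -> go(80, 56) -> go(56, 24) -> go(24, 8) -> go(8, 0) -> 8

Answer: 8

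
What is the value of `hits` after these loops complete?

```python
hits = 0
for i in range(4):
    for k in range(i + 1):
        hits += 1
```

Triangle: 1 + 2 + ... + 4
`hits` takes the values: 0 → 1 → 2 → 3 → 4 → 5 → 6 → 7 → 8 → 9 → 10

Answer: 10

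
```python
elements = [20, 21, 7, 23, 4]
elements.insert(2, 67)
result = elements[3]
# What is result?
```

Trace:
`elements = [20, 21, 7, 23, 4]` → elements = [20, 21, 7, 23, 4]
`elements.insert(2, 67)` → elements = [20, 21, 67, 7, 23, 4]
`result = elements[3]` → result = 7
So result = 7

Answer: 7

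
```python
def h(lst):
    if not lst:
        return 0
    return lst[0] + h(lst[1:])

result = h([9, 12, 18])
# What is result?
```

9 + 12 + 18 + 0 = 39

Answer: 39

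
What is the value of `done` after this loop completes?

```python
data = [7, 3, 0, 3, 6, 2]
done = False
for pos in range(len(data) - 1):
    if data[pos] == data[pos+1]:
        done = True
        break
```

Check consecutive duplicates in [7, 3, 0, 3, 6, 2]
`done` takes the values: False

Answer: False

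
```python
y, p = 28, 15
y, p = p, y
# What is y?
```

Trace:
`y, p = 28, 15` → y = 28; p = 15
`y, p = p, y` → y = 15; p = 28
So y = 15

Answer: 15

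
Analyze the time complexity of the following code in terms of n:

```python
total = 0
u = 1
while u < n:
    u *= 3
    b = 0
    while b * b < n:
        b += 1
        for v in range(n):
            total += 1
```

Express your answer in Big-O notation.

Each loop level contributes: log n × √n × n. Multiplying the contributions gives O(n√n log n).

Answer: O(n√n log n)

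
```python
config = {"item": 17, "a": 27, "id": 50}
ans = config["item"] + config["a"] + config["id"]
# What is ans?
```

Trace:
`config = {"item": 17, "a": 27, "id": 50}` → config = {'item': 17, 'a': 27, 'id': 50}
`ans = config["item"] + config["a"] + config["id"]` → ans = 94
So ans = 94

Answer: 94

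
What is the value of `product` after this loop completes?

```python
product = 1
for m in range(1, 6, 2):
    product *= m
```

Product of 1, 3, 5, ... up to 5
`product` takes the values: 1 → 3 → 15

Answer: 15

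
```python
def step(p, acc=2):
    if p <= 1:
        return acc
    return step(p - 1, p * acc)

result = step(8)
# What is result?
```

Accumulator trace (n, acc): (8, 2) -> (7, 16) -> (6, 112) -> (5, 672) -> (4, 3360) -> (3, 13440) -> (2, 40320) -> (1, 80640) -> return 80640

Answer: 80640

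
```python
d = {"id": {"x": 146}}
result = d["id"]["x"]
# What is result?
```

Trace:
`d = {"id": {"x": 146}}` → d = {'id': {'x': 146}}
`result = d["id"]["x"]` → result = 146
So result = 146

Answer: 146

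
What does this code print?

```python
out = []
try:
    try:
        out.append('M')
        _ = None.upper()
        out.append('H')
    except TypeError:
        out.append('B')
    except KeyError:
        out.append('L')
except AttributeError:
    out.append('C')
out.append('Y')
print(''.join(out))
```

Execution trace: 'M' (inner try body) → 'C' (outer except AttributeError) → 'Y' (after the try/except). Output: MCY

Answer: MCY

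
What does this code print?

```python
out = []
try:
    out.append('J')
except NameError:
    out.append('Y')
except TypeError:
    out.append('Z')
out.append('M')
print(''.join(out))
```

Execution trace: 'J' (try body, no exception) → 'M' (after the try/except). Output: JM

Answer: JM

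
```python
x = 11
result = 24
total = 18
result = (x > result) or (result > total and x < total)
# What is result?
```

Trace:
`x = 11` → x = 11
`result = 24` → result = 24
`total = 18` → total = 18
`result = (x > result) or (result > total and x < total)` → result = True
So result = True

Answer: True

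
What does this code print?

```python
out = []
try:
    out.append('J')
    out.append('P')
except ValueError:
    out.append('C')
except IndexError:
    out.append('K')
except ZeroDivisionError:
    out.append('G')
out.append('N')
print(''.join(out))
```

Execution trace: 'J' (try body) → 'P' (try body, no exception) → 'N' (after the try/except). Output: JPN

Answer: JPN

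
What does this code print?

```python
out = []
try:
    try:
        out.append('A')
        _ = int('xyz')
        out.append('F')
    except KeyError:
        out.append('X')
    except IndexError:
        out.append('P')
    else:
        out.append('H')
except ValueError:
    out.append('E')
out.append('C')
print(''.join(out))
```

Execution trace: 'A' (try body) → 'E' (outer except ValueError) → 'C' (after the try/except). Output: AEC

Answer: AEC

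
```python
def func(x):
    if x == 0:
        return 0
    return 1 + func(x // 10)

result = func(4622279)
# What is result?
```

Count of digits of 4622279: 7

Answer: 7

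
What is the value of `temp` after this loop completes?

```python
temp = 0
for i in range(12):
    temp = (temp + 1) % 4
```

Increment mod 4, 12 times = 0
`temp` takes the values: 0 → 1 → 2 → 3 → 0 → 1 → 2 → 3 → 0 → 1 → 2 → 3 → 0

Answer: 0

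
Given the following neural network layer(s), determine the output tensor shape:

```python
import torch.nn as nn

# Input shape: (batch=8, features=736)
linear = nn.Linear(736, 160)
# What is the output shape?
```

Input: (8, 736) -> Output: (8, 160)

Answer: (8, 160)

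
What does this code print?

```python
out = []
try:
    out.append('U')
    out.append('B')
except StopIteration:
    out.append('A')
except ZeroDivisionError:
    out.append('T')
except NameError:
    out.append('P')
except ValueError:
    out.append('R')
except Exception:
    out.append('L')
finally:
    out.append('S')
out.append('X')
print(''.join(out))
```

Execution trace: 'U' (try body) → 'B' (try body, no exception) → 'S' (finally) → 'X' (after the try/except). Output: UBSX

Answer: UBSX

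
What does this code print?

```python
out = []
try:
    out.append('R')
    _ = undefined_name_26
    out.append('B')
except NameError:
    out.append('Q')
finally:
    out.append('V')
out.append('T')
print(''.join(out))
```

Execution trace: 'R' (try body) → 'Q' (except NameError) → 'V' (finally) → 'T' (after the try/except). Output: RQVT

Answer: RQVT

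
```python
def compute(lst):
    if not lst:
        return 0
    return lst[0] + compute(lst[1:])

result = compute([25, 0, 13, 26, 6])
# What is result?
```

25 + 0 + 13 + 26 + 6 + 0 = 70

Answer: 70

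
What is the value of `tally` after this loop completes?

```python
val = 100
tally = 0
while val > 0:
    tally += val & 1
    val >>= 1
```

Count set bits in 100 (binary: 0b1100100)
`tally` takes the values: 0 → 1 → 2 → 3

Answer: 3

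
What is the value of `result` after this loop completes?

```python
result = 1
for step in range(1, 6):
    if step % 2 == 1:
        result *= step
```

Product of odd numbers 1 to 5
`result` takes the values: 1 → 3 → 15

Answer: 15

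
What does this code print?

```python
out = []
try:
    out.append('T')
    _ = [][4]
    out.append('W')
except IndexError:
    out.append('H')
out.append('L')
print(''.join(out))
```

Execution trace: 'T' (try body) → 'H' (except IndexError) → 'L' (after the try/except). Output: THL

Answer: THL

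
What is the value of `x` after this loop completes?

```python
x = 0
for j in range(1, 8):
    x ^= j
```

XOR of 1 to 7
`x` takes the values: 0 → 1 → 3 → 0 → 4 → 1 → 7 → 0

Answer: 0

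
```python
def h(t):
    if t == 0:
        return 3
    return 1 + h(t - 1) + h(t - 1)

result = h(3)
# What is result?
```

h(t) = 1 + 2·h(t-1), h(0)=3. Closed form: (3+1)·2^3 - 1 = 31.

Answer: 31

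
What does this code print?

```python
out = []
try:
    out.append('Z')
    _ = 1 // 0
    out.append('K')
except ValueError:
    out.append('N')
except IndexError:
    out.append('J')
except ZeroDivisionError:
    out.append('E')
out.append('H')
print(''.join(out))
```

Execution trace: 'Z' (try body) → 'E' (except ZeroDivisionError) → 'H' (after the try/except). Output: ZEH

Answer: ZEH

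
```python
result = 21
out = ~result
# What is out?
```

Trace:
`result = 21` → result = 21
`out = ~result` → out = -22
So out = -22

Answer: -22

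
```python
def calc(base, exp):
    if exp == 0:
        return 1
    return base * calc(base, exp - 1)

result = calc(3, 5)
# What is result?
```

calc(3, 5) = 3 * 3 * 3 * 3 * 3 = 243

Answer: 243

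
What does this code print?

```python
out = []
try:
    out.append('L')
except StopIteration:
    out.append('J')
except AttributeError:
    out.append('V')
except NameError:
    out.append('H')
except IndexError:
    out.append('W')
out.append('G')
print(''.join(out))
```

Execution trace: 'L' (try body, no exception) → 'G' (after the try/except). Output: LG

Answer: LG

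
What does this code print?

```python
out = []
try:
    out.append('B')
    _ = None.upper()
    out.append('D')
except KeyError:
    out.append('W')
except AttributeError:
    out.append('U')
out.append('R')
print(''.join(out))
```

Execution trace: 'B' (try body) → 'U' (except AttributeError) → 'R' (after the try/except). Output: BUR

Answer: BUR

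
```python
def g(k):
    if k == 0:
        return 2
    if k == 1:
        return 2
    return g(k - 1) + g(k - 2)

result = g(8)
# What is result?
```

Build up from base cases: g(0)=2, g(1)=2, g(2)=4, g(3)=6, g(4)=10, g(5)=16, g(6)=26, ..., g(8)=68

Answer: 68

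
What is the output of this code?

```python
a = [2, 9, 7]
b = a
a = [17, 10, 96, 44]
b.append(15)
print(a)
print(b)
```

Key concept: rebinding vs mutation: a is rebound to a new list, b still points at the original.
Step by step:
`a = [2, 9, 7]` → a = [2, 9, 7]
`b = a` → b = [2, 9, 7] (same object as a)
`a = [17, 10, 96, 44]` → a = [17, 10, 96, 44]
`b.append(15)` → b = [2, 9, 7, 15]
`print(a)` → prints [17, 10, 96, 44]
`print(b)` → prints [2, 9, 7, 15]

Answer:
[17, 10, 96, 44]
[2, 9, 7, 15]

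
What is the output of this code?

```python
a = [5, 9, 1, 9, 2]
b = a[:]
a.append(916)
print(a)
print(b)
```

Key concept: slice [:] creates copy.
Step by step:
`a = [5, 9, 1, 9, 2]` → a = [5, 9, 1, 9, 2]
`b = a[:]` → b = [5, 9, 1, 9, 2]
`a.append(916)` → a = [5, 9, 1, 9, 2, 916]
`print(a)` → prints [5, 9, 1, 9, 2, 916]
`print(b)` → prints [5, 9, 1, 9, 2]

Answer:
[5, 9, 1, 9, 2, 916]
[5, 9, 1, 9, 2]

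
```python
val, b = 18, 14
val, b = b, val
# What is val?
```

Trace:
`val, b = 18, 14` → val = 18; b = 14
`val, b = b, val` → val = 14; b = 18
So val = 14

Answer: 14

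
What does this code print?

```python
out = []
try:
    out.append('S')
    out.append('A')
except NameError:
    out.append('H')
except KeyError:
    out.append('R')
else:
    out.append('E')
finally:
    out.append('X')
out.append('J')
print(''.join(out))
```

Execution trace: 'S' (try body) → 'A' (try body, no exception) → 'E' (else) → 'X' (finally) → 'J' (after the try/except). Output: SAEXJ

Answer: SAEXJ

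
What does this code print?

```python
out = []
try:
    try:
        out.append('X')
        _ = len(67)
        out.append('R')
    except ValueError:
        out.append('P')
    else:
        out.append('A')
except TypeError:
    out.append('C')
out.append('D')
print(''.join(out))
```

Execution trace: 'X' (try body) → 'C' (outer except TypeError) → 'D' (after the try/except). Output: XCD

Answer: XCD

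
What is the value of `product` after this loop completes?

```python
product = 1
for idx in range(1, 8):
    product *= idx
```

7! = 5040
`product` takes the values: 1 → 2 → 6 → 24 → 120 → 720 → 5040

Answer: 5040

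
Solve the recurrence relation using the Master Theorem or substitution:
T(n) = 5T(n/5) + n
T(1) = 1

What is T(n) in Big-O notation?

By Master Theorem: a=5, b=5, f(n)=n. Since log_5(5) = 1 and f(n) = Θ(n^1), Case 2 applies. T(n) = O(n log n).

Answer: O(n log n)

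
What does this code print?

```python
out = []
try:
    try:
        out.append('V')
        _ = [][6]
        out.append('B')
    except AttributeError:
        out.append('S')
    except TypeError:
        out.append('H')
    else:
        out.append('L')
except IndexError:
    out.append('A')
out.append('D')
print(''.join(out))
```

Execution trace: 'V' (inner try body) → 'A' (outer except IndexError) → 'D' (after the try/except). Output: VAD

Answer: VAD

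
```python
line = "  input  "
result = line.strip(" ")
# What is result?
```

Trace:
`line = "  input  "` → line = '  input  '
`result = line.strip(" ")` → result = 'input'
So result = 'input'

Answer: 'input'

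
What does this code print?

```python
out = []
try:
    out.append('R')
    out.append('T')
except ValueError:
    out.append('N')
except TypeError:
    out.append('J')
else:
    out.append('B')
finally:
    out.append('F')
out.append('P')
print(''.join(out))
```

Execution trace: 'R' (try body) → 'T' (try body, no exception) → 'B' (else) → 'F' (finally) → 'P' (after the try/except). Output: RTBFP

Answer: RTBFP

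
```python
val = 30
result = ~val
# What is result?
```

Trace:
`val = 30` → val = 30
`result = ~val` → result = -31
So result = -31

Answer: -31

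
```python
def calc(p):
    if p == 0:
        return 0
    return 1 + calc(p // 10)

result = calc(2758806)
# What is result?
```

Count of digits of 2758806: 7

Answer: 7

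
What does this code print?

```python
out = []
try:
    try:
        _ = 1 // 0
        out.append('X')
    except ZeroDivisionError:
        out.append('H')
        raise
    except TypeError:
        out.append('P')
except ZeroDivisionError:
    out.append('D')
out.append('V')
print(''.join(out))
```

Execution trace: 'H' (inner except ZeroDivisionError) → 'D' (outer except ZeroDivisionError) → 'V' (after the try/except). Output: HDV

Answer: HDV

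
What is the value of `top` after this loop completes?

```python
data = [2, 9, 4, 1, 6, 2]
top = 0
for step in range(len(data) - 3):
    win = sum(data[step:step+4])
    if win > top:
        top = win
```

Max sum of 4-element window in [2, 9, 4, 1, 6, 2]
`top` takes the values: 0 → 16 → 20

Answer: 20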